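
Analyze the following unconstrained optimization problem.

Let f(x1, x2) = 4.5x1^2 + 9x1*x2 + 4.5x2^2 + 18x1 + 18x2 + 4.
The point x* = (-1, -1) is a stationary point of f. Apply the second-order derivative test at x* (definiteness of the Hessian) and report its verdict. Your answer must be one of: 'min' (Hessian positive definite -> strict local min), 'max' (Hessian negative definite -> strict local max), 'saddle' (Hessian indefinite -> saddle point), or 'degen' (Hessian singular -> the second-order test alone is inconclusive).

Compute the Hessian H = grad^2 f:
  H = [[9, 9], [9, 9]]
Verify stationarity: grad f(x*) = H x* + g = (0, 0).
Eigenvalues of H: 0, 18.
H has a zero eigenvalue (singular; positive semidefinite but not definite), so H is neither positive definite, negative definite, nor indefinite. The second-order test alone is inconclusive -> degen.
(Indeed, f is constant along the null direction of H through x*, so x* is not a strict local extremum.)

degen


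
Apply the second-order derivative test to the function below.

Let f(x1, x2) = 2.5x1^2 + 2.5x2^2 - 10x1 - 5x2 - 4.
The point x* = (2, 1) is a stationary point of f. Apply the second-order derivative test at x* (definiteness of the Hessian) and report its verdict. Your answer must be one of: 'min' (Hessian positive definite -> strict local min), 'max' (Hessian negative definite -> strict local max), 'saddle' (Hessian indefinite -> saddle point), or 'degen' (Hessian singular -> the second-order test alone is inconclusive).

Compute the Hessian H = grad^2 f:
  H = [[5, 0], [0, 5]]
Verify stationarity: grad f(x*) = H x* + g = (0, 0).
Eigenvalues of H: 5, 5.
Both eigenvalues > 0, so H is positive definite -> x* is a strict local min.

min


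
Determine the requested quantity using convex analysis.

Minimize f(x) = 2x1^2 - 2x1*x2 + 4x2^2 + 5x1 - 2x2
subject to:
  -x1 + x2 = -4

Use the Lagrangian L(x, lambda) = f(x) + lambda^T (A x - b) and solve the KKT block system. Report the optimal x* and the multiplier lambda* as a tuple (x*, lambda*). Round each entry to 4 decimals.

Form the Lagrangian:
  L(x, lambda) = (1/2) x^T Q x + c^T x + lambda^T (A x - b)
Stationarity (grad_x L = 0): Q x + c + A^T lambda = 0.
Primal feasibility: A x = b.

This gives the KKT block system:
  [ Q   A^T ] [ x     ]   [-c ]
  [ A    0  ] [ lambda ] = [ b ]

Solving the linear system:
  x*      = (2.625, -1.375)
  lambda* = (18.25)
  f(x*)   = 44.4375

x* = (2.625, -1.375), lambda* = (18.25)


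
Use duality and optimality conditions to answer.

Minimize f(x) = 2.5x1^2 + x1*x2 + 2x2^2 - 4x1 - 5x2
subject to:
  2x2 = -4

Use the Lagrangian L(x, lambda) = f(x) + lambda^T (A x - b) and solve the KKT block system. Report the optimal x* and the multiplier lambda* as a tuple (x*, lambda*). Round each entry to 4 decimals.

Form the Lagrangian:
  L(x, lambda) = (1/2) x^T Q x + c^T x + lambda^T (A x - b)
Stationarity (grad_x L = 0): Q x + c + A^T lambda = 0.
Primal feasibility: A x = b.

This gives the KKT block system:
  [ Q   A^T ] [ x     ]   [-c ]
  [ A    0  ] [ lambda ] = [ b ]

Solving the linear system:
  x*      = (1.2, -2)
  lambda* = (5.9)
  f(x*)   = 14.4

x* = (1.2, -2), lambda* = (5.9)


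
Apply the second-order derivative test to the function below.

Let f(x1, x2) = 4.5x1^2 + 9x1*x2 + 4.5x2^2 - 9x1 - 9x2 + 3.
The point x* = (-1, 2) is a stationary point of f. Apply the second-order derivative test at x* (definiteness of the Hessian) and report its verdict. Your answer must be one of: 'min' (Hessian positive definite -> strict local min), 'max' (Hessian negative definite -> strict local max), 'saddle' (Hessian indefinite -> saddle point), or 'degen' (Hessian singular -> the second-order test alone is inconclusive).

Compute the Hessian H = grad^2 f:
  H = [[9, 9], [9, 9]]
Verify stationarity: grad f(x*) = H x* + g = (0, 0).
Eigenvalues of H: 0, 18.
H has a zero eigenvalue (singular; positive semidefinite but not definite), so H is neither positive definite, negative definite, nor indefinite. The second-order test alone is inconclusive -> degen.
(Indeed, f is constant along the null direction of H through x*, so x* is not a strict local extremum.)

degen


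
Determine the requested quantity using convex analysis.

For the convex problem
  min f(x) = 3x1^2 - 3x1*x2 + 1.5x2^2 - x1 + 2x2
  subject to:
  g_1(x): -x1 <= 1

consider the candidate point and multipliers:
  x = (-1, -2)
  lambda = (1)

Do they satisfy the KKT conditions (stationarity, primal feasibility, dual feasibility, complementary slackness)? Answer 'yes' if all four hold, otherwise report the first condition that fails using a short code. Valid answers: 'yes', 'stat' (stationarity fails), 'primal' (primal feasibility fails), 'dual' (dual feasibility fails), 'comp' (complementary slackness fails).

Gradient of f: grad f(x) = Q x + c = (-1, -1)
Constraint values g_i(x) = a_i^T x - b_i:
  g_1((-1, -2)) = 0
Stationarity residual: grad f(x) + sum_i lambda_i a_i = (-2, -1)
  -> stationarity FAILS
Primal feasibility (all g_i <= 0): OK
Dual feasibility (all lambda_i >= 0): OK
Complementary slackness (lambda_i * g_i(x) = 0 for all i): OK

Verdict: the first failing condition is stationarity -> stat.

stat


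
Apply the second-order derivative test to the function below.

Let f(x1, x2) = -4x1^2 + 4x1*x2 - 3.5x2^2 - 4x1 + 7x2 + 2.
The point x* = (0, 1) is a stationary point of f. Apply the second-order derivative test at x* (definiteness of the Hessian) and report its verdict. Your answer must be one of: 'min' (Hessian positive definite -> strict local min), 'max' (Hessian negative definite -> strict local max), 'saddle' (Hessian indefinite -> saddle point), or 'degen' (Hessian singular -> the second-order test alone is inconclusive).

Compute the Hessian H = grad^2 f:
  H = [[-8, 4], [4, -7]]
Verify stationarity: grad f(x*) = H x* + g = (0, 0).
Eigenvalues of H: -11.5311, -3.4689.
Both eigenvalues < 0, so H is negative definite -> x* is a strict local max.

max


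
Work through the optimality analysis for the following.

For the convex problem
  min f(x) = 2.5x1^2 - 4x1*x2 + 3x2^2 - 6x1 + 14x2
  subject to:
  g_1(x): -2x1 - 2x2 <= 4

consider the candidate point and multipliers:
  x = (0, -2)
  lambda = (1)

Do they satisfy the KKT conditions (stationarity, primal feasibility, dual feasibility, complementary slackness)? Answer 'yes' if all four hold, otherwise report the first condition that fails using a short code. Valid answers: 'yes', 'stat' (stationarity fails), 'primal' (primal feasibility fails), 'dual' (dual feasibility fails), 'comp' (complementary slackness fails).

Gradient of f: grad f(x) = Q x + c = (2, 2)
Constraint values g_i(x) = a_i^T x - b_i:
  g_1((0, -2)) = 0
Stationarity residual: grad f(x) + sum_i lambda_i a_i = (0, 0)
  -> stationarity OK
Primal feasibility (all g_i <= 0): OK
Dual feasibility (all lambda_i >= 0): OK
Complementary slackness (lambda_i * g_i(x) = 0 for all i): OK

Verdict: yes, KKT holds.

yes


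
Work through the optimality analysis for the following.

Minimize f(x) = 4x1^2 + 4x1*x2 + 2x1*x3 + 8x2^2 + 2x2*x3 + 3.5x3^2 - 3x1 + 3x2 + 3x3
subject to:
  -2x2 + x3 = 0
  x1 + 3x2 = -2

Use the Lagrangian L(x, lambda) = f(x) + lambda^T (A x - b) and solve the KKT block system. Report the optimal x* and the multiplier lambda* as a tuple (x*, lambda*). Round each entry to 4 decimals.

Form the Lagrangian:
  L(x, lambda) = (1/2) x^T Q x + c^T x + lambda^T (A x - b)
Stationarity (grad_x L = 0): Q x + c + A^T lambda = 0.
Primal feasibility: A x = b.

This gives the KKT block system:
  [ Q   A^T ] [ x     ]   [-c ]
  [ A    0  ] [ lambda ] = [ b ]

Solving the linear system:
  x*      = (-0.0263, -0.6579, -1.3158)
  lambda* = (7.5789, 8.4737)
  f(x*)   = 5.5526

x* = (-0.0263, -0.6579, -1.3158), lambda* = (7.5789, 8.4737)


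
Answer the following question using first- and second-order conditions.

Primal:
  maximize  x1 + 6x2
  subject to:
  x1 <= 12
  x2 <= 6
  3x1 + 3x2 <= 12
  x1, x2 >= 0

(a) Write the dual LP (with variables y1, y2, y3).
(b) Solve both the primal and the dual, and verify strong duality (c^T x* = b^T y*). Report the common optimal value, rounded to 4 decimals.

The standard primal-dual pair for 'max c^T x s.t. A x <= b, x >= 0' is:
  Dual:  min b^T y  s.t.  A^T y >= c,  y >= 0.

So the dual LP is:
  minimize  12y1 + 6y2 + 12y3
  subject to:
    y1 + 3y3 >= 1
    y2 + 3y3 >= 6
    y1, y2, y3 >= 0

Solving the primal: x* = (0, 4).
  primal value c^T x* = 24.
Solving the dual: y* = (0, 0, 2).
  dual value b^T y* = 24.
Strong duality: c^T x* = b^T y*. Confirmed.

24


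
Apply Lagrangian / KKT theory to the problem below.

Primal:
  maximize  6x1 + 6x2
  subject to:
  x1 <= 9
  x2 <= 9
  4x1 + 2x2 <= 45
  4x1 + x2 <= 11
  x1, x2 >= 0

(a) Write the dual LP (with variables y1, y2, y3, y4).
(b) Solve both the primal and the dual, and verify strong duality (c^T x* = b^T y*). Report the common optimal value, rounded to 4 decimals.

The standard primal-dual pair for 'max c^T x s.t. A x <= b, x >= 0' is:
  Dual:  min b^T y  s.t.  A^T y >= c,  y >= 0.

So the dual LP is:
  minimize  9y1 + 9y2 + 45y3 + 11y4
  subject to:
    y1 + 4y3 + 4y4 >= 6
    y2 + 2y3 + y4 >= 6
    y1, y2, y3, y4 >= 0

Solving the primal: x* = (0.5, 9).
  primal value c^T x* = 57.
Solving the dual: y* = (0, 4.5, 0, 1.5).
  dual value b^T y* = 57.
Strong duality: c^T x* = b^T y*. Confirmed.

57


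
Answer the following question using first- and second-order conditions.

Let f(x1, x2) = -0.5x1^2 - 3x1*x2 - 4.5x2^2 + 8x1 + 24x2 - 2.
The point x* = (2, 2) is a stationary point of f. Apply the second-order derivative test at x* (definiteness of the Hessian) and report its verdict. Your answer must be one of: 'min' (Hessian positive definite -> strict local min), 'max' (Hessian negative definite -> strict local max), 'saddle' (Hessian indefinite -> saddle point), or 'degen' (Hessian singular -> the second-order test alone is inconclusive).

Compute the Hessian H = grad^2 f:
  H = [[-1, -3], [-3, -9]]
Verify stationarity: grad f(x*) = H x* + g = (0, 0).
Eigenvalues of H: -10, 0.
H has a zero eigenvalue (singular; negative semidefinite but not definite), so H is neither positive definite, negative definite, nor indefinite. The second-order test alone is inconclusive -> degen.
(Indeed, f is constant along the null direction of H through x*, so x* is not a strict local extremum.)

degen


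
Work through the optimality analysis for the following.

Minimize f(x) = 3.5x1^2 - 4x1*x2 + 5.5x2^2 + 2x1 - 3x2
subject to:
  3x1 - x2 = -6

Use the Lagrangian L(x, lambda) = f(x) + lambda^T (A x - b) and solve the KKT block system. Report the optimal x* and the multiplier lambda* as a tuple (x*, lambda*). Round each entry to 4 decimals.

Form the Lagrangian:
  L(x, lambda) = (1/2) x^T Q x + c^T x + lambda^T (A x - b)
Stationarity (grad_x L = 0): Q x + c + A^T lambda = 0.
Primal feasibility: A x = b.

This gives the KKT block system:
  [ Q   A^T ] [ x     ]   [-c ]
  [ A    0  ] [ lambda ] = [ b ]

Solving the linear system:
  x*      = (-2.0366, -0.1098)
  lambda* = (3.939)
  f(x*)   = 9.9451

x* = (-2.0366, -0.1098), lambda* = (3.939)


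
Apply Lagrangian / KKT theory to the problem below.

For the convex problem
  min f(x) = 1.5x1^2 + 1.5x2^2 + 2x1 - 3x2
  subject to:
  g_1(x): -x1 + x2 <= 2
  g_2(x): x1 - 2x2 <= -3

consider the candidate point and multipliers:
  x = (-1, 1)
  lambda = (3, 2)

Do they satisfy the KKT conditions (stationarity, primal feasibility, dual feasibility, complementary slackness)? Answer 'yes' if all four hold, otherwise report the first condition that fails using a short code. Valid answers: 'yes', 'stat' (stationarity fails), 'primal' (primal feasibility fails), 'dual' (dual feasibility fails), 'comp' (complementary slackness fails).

Gradient of f: grad f(x) = Q x + c = (-1, 0)
Constraint values g_i(x) = a_i^T x - b_i:
  g_1((-1, 1)) = 0
  g_2((-1, 1)) = 0
Stationarity residual: grad f(x) + sum_i lambda_i a_i = (-2, -1)
  -> stationarity FAILS
Primal feasibility (all g_i <= 0): OK
Dual feasibility (all lambda_i >= 0): OK
Complementary slackness (lambda_i * g_i(x) = 0 for all i): OK

Verdict: the first failing condition is stationarity -> stat.

stat


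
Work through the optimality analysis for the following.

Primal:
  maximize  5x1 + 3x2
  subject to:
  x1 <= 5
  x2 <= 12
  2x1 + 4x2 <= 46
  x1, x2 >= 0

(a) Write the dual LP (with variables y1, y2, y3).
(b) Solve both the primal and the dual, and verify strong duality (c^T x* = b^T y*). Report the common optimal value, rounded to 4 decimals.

The standard primal-dual pair for 'max c^T x s.t. A x <= b, x >= 0' is:
  Dual:  min b^T y  s.t.  A^T y >= c,  y >= 0.

So the dual LP is:
  minimize  5y1 + 12y2 + 46y3
  subject to:
    y1 + 2y3 >= 5
    y2 + 4y3 >= 3
    y1, y2, y3 >= 0

Solving the primal: x* = (5, 9).
  primal value c^T x* = 52.
Solving the dual: y* = (3.5, 0, 0.75).
  dual value b^T y* = 52.
Strong duality: c^T x* = b^T y*. Confirmed.

52


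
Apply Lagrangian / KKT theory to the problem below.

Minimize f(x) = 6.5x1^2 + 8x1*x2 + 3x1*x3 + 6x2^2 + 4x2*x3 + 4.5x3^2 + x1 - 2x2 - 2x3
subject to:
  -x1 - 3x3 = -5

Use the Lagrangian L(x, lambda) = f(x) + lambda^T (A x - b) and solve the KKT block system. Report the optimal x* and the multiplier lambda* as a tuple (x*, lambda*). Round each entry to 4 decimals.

Form the Lagrangian:
  L(x, lambda) = (1/2) x^T Q x + c^T x + lambda^T (A x - b)
Stationarity (grad_x L = 0): Q x + c + A^T lambda = 0.
Primal feasibility: A x = b.

This gives the KKT block system:
  [ Q   A^T ] [ x     ]   [-c ]
  [ A    0  ] [ lambda ] = [ b ]

Solving the linear system:
  x*      = (0.1116, -0.4509, 1.6295)
  lambda* = (3.7321)
  f(x*)   = 8.2076

x* = (0.1116, -0.4509, 1.6295), lambda* = (3.7321)


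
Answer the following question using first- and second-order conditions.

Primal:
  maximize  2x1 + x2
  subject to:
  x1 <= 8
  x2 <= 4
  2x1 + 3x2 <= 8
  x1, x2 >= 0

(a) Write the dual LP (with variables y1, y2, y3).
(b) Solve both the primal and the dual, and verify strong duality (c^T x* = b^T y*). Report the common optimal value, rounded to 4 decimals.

The standard primal-dual pair for 'max c^T x s.t. A x <= b, x >= 0' is:
  Dual:  min b^T y  s.t.  A^T y >= c,  y >= 0.

So the dual LP is:
  minimize  8y1 + 4y2 + 8y3
  subject to:
    y1 + 2y3 >= 2
    y2 + 3y3 >= 1
    y1, y2, y3 >= 0

Solving the primal: x* = (4, 0).
  primal value c^T x* = 8.
Solving the dual: y* = (0, 0, 1).
  dual value b^T y* = 8.
Strong duality: c^T x* = b^T y*. Confirmed.

8


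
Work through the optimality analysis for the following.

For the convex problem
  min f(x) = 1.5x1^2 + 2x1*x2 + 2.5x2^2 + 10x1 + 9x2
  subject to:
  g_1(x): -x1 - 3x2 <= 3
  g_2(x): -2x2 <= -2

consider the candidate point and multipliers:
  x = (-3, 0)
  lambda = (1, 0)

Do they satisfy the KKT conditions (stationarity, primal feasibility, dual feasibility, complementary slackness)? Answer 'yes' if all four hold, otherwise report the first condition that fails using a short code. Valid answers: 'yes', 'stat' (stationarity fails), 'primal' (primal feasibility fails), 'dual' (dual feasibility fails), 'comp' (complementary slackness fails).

Gradient of f: grad f(x) = Q x + c = (1, 3)
Constraint values g_i(x) = a_i^T x - b_i:
  g_1((-3, 0)) = 0
  g_2((-3, 0)) = 2
Stationarity residual: grad f(x) + sum_i lambda_i a_i = (0, 0)
  -> stationarity OK
Primal feasibility (all g_i <= 0): FAILS
Dual feasibility (all lambda_i >= 0): OK
Complementary slackness (lambda_i * g_i(x) = 0 for all i): OK

Verdict: the first failing condition is primal_feasibility -> primal.

primal


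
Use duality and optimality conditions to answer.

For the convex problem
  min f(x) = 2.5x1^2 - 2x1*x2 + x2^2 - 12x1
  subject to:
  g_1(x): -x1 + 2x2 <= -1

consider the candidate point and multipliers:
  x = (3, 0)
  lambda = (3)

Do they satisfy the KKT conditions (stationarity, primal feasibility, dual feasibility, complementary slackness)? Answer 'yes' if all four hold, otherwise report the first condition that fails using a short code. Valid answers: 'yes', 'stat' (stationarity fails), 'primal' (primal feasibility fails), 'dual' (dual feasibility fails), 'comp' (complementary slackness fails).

Gradient of f: grad f(x) = Q x + c = (3, -6)
Constraint values g_i(x) = a_i^T x - b_i:
  g_1((3, 0)) = -2
Stationarity residual: grad f(x) + sum_i lambda_i a_i = (0, 0)
  -> stationarity OK
Primal feasibility (all g_i <= 0): OK
Dual feasibility (all lambda_i >= 0): OK
Complementary slackness (lambda_i * g_i(x) = 0 for all i): FAILS

Verdict: the first failing condition is complementary_slackness -> comp.

comp


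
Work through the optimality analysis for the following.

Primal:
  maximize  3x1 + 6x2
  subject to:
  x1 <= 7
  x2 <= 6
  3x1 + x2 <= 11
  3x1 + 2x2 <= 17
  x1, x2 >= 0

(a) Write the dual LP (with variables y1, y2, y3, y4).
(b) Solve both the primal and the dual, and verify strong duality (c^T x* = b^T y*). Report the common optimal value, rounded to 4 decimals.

The standard primal-dual pair for 'max c^T x s.t. A x <= b, x >= 0' is:
  Dual:  min b^T y  s.t.  A^T y >= c,  y >= 0.

So the dual LP is:
  minimize  7y1 + 6y2 + 11y3 + 17y4
  subject to:
    y1 + 3y3 + 3y4 >= 3
    y2 + y3 + 2y4 >= 6
    y1, y2, y3, y4 >= 0

Solving the primal: x* = (1.6667, 6).
  primal value c^T x* = 41.
Solving the dual: y* = (0, 5, 1, 0).
  dual value b^T y* = 41.
Strong duality: c^T x* = b^T y*. Confirmed.

41


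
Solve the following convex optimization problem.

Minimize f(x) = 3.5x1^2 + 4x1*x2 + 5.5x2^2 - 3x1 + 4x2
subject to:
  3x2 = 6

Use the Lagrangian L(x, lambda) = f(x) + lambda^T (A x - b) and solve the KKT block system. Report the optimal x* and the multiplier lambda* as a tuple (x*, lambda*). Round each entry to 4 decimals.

Form the Lagrangian:
  L(x, lambda) = (1/2) x^T Q x + c^T x + lambda^T (A x - b)
Stationarity (grad_x L = 0): Q x + c + A^T lambda = 0.
Primal feasibility: A x = b.

This gives the KKT block system:
  [ Q   A^T ] [ x     ]   [-c ]
  [ A    0  ] [ lambda ] = [ b ]

Solving the linear system:
  x*      = (-0.7143, 2)
  lambda* = (-7.7143)
  f(x*)   = 28.2143

x* = (-0.7143, 2), lambda* = (-7.7143)


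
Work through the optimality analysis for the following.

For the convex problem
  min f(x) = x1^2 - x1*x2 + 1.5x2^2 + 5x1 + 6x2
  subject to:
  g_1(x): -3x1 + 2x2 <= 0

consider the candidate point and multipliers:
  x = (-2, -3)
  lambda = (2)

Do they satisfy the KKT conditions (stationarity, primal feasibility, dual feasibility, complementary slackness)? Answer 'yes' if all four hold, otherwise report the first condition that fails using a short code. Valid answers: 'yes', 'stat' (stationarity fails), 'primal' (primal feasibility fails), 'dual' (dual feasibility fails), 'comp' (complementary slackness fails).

Gradient of f: grad f(x) = Q x + c = (4, -1)
Constraint values g_i(x) = a_i^T x - b_i:
  g_1((-2, -3)) = 0
Stationarity residual: grad f(x) + sum_i lambda_i a_i = (-2, 3)
  -> stationarity FAILS
Primal feasibility (all g_i <= 0): OK
Dual feasibility (all lambda_i >= 0): OK
Complementary slackness (lambda_i * g_i(x) = 0 for all i): OK

Verdict: the first failing condition is stationarity -> stat.

stat


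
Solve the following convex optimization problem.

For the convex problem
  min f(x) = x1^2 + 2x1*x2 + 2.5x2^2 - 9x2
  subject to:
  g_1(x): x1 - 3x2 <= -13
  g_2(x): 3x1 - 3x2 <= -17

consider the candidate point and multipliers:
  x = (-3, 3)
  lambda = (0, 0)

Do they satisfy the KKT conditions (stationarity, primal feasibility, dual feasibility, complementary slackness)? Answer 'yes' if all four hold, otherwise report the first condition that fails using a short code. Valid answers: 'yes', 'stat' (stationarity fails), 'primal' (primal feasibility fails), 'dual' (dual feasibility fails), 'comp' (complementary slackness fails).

Gradient of f: grad f(x) = Q x + c = (0, 0)
Constraint values g_i(x) = a_i^T x - b_i:
  g_1((-3, 3)) = 1
  g_2((-3, 3)) = -1
Stationarity residual: grad f(x) + sum_i lambda_i a_i = (0, 0)
  -> stationarity OK
Primal feasibility (all g_i <= 0): FAILS
Dual feasibility (all lambda_i >= 0): OK
Complementary slackness (lambda_i * g_i(x) = 0 for all i): OK

Verdict: the first failing condition is primal_feasibility -> primal.

primal


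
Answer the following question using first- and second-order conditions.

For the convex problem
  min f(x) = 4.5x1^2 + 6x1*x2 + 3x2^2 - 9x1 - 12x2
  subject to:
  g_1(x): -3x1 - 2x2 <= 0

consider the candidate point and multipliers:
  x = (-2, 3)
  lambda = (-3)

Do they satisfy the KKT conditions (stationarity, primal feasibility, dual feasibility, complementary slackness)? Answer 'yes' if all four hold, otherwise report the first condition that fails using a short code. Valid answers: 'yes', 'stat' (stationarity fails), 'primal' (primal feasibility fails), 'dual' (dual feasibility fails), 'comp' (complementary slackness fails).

Gradient of f: grad f(x) = Q x + c = (-9, -6)
Constraint values g_i(x) = a_i^T x - b_i:
  g_1((-2, 3)) = 0
Stationarity residual: grad f(x) + sum_i lambda_i a_i = (0, 0)
  -> stationarity OK
Primal feasibility (all g_i <= 0): OK
Dual feasibility (all lambda_i >= 0): FAILS
Complementary slackness (lambda_i * g_i(x) = 0 for all i): OK

Verdict: the first failing condition is dual_feasibility -> dual.

dual


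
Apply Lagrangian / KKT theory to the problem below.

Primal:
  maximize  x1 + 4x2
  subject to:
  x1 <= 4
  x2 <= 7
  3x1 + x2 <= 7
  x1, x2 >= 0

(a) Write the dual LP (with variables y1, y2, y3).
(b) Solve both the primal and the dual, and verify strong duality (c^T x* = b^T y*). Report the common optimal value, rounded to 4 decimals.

The standard primal-dual pair for 'max c^T x s.t. A x <= b, x >= 0' is:
  Dual:  min b^T y  s.t.  A^T y >= c,  y >= 0.

So the dual LP is:
  minimize  4y1 + 7y2 + 7y3
  subject to:
    y1 + 3y3 >= 1
    y2 + y3 >= 4
    y1, y2, y3 >= 0

Solving the primal: x* = (0, 7).
  primal value c^T x* = 28.
Solving the dual: y* = (0, 3.6667, 0.3333).
  dual value b^T y* = 28.
Strong duality: c^T x* = b^T y*. Confirmed.

28


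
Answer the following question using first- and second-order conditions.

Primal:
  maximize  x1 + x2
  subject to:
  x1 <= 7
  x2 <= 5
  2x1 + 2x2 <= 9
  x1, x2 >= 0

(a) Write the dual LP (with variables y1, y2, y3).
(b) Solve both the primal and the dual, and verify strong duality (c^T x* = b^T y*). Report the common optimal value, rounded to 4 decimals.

The standard primal-dual pair for 'max c^T x s.t. A x <= b, x >= 0' is:
  Dual:  min b^T y  s.t.  A^T y >= c,  y >= 0.

So the dual LP is:
  minimize  7y1 + 5y2 + 9y3
  subject to:
    y1 + 2y3 >= 1
    y2 + 2y3 >= 1
    y1, y2, y3 >= 0

Solving the primal: x* = (4.5, 0).
  primal value c^T x* = 4.5.
Solving the dual: y* = (0, 0, 0.5).
  dual value b^T y* = 4.5.
Strong duality: c^T x* = b^T y*. Confirmed.

4.5


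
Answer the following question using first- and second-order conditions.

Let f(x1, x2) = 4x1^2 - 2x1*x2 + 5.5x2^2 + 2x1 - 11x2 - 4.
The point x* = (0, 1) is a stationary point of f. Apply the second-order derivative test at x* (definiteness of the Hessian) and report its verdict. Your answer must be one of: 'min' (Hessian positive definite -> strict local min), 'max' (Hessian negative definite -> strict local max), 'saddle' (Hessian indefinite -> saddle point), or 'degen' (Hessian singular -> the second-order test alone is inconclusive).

Compute the Hessian H = grad^2 f:
  H = [[8, -2], [-2, 11]]
Verify stationarity: grad f(x*) = H x* + g = (0, 0).
Eigenvalues of H: 7, 12.
Both eigenvalues > 0, so H is positive definite -> x* is a strict local min.

min


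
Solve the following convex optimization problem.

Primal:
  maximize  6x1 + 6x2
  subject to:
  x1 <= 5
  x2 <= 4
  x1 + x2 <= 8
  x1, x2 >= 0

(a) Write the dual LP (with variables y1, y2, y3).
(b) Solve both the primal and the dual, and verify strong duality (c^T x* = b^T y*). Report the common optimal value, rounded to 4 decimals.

The standard primal-dual pair for 'max c^T x s.t. A x <= b, x >= 0' is:
  Dual:  min b^T y  s.t.  A^T y >= c,  y >= 0.

So the dual LP is:
  minimize  5y1 + 4y2 + 8y3
  subject to:
    y1 + y3 >= 6
    y2 + y3 >= 6
    y1, y2, y3 >= 0

Solving the primal: x* = (4, 4).
  primal value c^T x* = 48.
Solving the dual: y* = (0, 0, 6).
  dual value b^T y* = 48.
Strong duality: c^T x* = b^T y*. Confirmed.

48


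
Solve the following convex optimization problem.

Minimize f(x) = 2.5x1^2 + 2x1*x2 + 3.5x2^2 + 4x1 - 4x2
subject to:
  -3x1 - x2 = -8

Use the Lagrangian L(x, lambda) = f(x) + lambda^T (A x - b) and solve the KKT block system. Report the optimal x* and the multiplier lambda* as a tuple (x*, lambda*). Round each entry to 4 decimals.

Form the Lagrangian:
  L(x, lambda) = (1/2) x^T Q x + c^T x + lambda^T (A x - b)
Stationarity (grad_x L = 0): Q x + c + A^T lambda = 0.
Primal feasibility: A x = b.

This gives the KKT block system:
  [ Q   A^T ] [ x     ]   [-c ]
  [ A    0  ] [ lambda ] = [ b ]

Solving the linear system:
  x*      = (2.4286, 0.7143)
  lambda* = (5.8571)
  f(x*)   = 26.8571

x* = (2.4286, 0.7143), lambda* = (5.8571)


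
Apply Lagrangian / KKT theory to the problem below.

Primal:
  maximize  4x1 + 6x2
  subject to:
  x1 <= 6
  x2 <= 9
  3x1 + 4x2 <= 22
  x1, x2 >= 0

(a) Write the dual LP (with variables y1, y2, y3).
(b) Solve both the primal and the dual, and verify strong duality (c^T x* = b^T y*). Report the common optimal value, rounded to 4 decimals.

The standard primal-dual pair for 'max c^T x s.t. A x <= b, x >= 0' is:
  Dual:  min b^T y  s.t.  A^T y >= c,  y >= 0.

So the dual LP is:
  minimize  6y1 + 9y2 + 22y3
  subject to:
    y1 + 3y3 >= 4
    y2 + 4y3 >= 6
    y1, y2, y3 >= 0

Solving the primal: x* = (0, 5.5).
  primal value c^T x* = 33.
Solving the dual: y* = (0, 0, 1.5).
  dual value b^T y* = 33.
Strong duality: c^T x* = b^T y*. Confirmed.

33


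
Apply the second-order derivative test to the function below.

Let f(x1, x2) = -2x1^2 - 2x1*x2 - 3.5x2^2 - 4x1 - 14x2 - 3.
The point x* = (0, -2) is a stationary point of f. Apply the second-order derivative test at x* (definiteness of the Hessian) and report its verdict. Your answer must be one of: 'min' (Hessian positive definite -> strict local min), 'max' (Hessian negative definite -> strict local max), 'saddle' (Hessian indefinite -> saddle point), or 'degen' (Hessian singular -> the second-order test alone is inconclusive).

Compute the Hessian H = grad^2 f:
  H = [[-4, -2], [-2, -7]]
Verify stationarity: grad f(x*) = H x* + g = (0, 0).
Eigenvalues of H: -8, -3.
Both eigenvalues < 0, so H is negative definite -> x* is a strict local max.

max


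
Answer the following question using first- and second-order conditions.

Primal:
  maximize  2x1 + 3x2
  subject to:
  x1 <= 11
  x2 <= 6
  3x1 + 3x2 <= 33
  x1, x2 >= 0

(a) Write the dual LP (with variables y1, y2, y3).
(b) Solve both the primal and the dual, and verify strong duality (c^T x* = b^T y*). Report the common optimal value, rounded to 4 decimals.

The standard primal-dual pair for 'max c^T x s.t. A x <= b, x >= 0' is:
  Dual:  min b^T y  s.t.  A^T y >= c,  y >= 0.

So the dual LP is:
  minimize  11y1 + 6y2 + 33y3
  subject to:
    y1 + 3y3 >= 2
    y2 + 3y3 >= 3
    y1, y2, y3 >= 0

Solving the primal: x* = (5, 6).
  primal value c^T x* = 28.
Solving the dual: y* = (0, 1, 0.6667).
  dual value b^T y* = 28.
Strong duality: c^T x* = b^T y*. Confirmed.

28


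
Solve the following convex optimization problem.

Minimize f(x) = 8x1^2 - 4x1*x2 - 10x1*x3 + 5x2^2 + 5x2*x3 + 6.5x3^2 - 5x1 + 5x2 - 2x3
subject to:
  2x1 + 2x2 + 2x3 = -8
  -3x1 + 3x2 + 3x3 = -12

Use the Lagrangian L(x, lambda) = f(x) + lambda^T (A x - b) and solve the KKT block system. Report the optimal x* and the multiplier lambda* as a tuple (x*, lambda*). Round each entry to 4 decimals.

Form the Lagrangian:
  L(x, lambda) = (1/2) x^T Q x + c^T x + lambda^T (A x - b)
Stationarity (grad_x L = 0): Q x + c + A^T lambda = 0.
Primal feasibility: A x = b.

This gives the KKT block system:
  [ Q   A^T ] [ x     ]   [-c ]
  [ A    0  ] [ lambda ] = [ b ]

Solving the linear system:
  x*      = (0, -3, -1)
  lambda* = (3.25, 7.8333)
  f(x*)   = 53.5

x* = (0, -3, -1), lambda* = (3.25, 7.8333)


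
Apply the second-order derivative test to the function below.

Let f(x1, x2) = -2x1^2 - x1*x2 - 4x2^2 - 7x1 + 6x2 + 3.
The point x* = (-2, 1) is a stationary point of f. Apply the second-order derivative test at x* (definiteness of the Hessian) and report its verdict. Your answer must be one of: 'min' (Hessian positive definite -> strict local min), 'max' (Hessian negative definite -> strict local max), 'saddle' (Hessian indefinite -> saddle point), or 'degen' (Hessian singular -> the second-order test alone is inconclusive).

Compute the Hessian H = grad^2 f:
  H = [[-4, -1], [-1, -8]]
Verify stationarity: grad f(x*) = H x* + g = (0, 0).
Eigenvalues of H: -8.2361, -3.7639.
Both eigenvalues < 0, so H is negative definite -> x* is a strict local max.

max


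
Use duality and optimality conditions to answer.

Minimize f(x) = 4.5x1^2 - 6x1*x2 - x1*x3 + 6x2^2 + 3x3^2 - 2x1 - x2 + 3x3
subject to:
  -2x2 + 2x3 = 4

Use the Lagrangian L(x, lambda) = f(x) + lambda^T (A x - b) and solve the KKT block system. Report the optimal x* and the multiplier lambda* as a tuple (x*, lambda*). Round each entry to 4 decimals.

Form the Lagrangian:
  L(x, lambda) = (1/2) x^T Q x + c^T x + lambda^T (A x - b)
Stationarity (grad_x L = 0): Q x + c + A^T lambda = 0.
Primal feasibility: A x = b.

This gives the KKT block system:
  [ Q   A^T ] [ x     ]   [-c ]
  [ A    0  ] [ lambda ] = [ b ]

Solving the linear system:
  x*      = (-0.2301, -0.8673, 1.1327)
  lambda* = (-5.0133)
  f(x*)   = 12.3894

x* = (-0.2301, -0.8673, 1.1327), lambda* = (-5.0133)


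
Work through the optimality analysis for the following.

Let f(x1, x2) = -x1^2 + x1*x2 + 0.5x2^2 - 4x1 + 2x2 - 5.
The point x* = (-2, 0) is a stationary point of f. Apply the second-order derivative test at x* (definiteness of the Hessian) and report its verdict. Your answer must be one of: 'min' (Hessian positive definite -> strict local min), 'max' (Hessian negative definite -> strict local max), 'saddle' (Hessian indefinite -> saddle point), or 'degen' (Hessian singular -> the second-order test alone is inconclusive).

Compute the Hessian H = grad^2 f:
  H = [[-2, 1], [1, 1]]
Verify stationarity: grad f(x*) = H x* + g = (0, 0).
Eigenvalues of H: -2.3028, 1.3028.
Eigenvalues have mixed signs, so H is indefinite -> x* is a saddle point.

saddle


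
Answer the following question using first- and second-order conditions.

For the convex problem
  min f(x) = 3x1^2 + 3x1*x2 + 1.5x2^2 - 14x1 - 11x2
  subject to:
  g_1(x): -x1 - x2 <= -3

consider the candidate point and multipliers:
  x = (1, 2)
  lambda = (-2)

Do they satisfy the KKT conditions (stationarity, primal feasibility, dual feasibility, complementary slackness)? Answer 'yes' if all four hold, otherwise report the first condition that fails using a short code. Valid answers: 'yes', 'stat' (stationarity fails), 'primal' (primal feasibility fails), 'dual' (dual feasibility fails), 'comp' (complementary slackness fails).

Gradient of f: grad f(x) = Q x + c = (-2, -2)
Constraint values g_i(x) = a_i^T x - b_i:
  g_1((1, 2)) = 0
Stationarity residual: grad f(x) + sum_i lambda_i a_i = (0, 0)
  -> stationarity OK
Primal feasibility (all g_i <= 0): OK
Dual feasibility (all lambda_i >= 0): FAILS
Complementary slackness (lambda_i * g_i(x) = 0 for all i): OK

Verdict: the first failing condition is dual_feasibility -> dual.

dual


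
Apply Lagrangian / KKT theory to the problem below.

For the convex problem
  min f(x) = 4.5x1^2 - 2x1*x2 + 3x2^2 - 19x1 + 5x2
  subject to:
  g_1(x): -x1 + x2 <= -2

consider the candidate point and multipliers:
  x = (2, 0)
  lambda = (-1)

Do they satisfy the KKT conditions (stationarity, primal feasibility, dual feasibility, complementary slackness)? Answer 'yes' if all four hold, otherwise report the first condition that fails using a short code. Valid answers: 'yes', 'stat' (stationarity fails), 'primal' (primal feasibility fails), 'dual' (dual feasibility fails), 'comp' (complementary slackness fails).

Gradient of f: grad f(x) = Q x + c = (-1, 1)
Constraint values g_i(x) = a_i^T x - b_i:
  g_1((2, 0)) = 0
Stationarity residual: grad f(x) + sum_i lambda_i a_i = (0, 0)
  -> stationarity OK
Primal feasibility (all g_i <= 0): OK
Dual feasibility (all lambda_i >= 0): FAILS
Complementary slackness (lambda_i * g_i(x) = 0 for all i): OK

Verdict: the first failing condition is dual_feasibility -> dual.

dual


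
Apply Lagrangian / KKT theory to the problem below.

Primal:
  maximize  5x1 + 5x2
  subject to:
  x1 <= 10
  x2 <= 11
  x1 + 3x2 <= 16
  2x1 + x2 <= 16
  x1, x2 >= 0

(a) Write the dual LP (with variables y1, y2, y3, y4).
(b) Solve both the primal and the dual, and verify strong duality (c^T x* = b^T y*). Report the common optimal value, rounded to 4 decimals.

The standard primal-dual pair for 'max c^T x s.t. A x <= b, x >= 0' is:
  Dual:  min b^T y  s.t.  A^T y >= c,  y >= 0.

So the dual LP is:
  minimize  10y1 + 11y2 + 16y3 + 16y4
  subject to:
    y1 + y3 + 2y4 >= 5
    y2 + 3y3 + y4 >= 5
    y1, y2, y3, y4 >= 0

Solving the primal: x* = (6.4, 3.2).
  primal value c^T x* = 48.
Solving the dual: y* = (0, 0, 1, 2).
  dual value b^T y* = 48.
Strong duality: c^T x* = b^T y*. Confirmed.

48


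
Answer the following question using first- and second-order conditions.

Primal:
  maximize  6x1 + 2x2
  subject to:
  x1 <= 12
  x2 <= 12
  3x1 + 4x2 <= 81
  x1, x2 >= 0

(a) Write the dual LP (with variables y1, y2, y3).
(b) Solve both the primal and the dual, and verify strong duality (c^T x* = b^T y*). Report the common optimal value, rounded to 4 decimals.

The standard primal-dual pair for 'max c^T x s.t. A x <= b, x >= 0' is:
  Dual:  min b^T y  s.t.  A^T y >= c,  y >= 0.

So the dual LP is:
  minimize  12y1 + 12y2 + 81y3
  subject to:
    y1 + 3y3 >= 6
    y2 + 4y3 >= 2
    y1, y2, y3 >= 0

Solving the primal: x* = (12, 11.25).
  primal value c^T x* = 94.5.
Solving the dual: y* = (4.5, 0, 0.5).
  dual value b^T y* = 94.5.
Strong duality: c^T x* = b^T y*. Confirmed.

94.5


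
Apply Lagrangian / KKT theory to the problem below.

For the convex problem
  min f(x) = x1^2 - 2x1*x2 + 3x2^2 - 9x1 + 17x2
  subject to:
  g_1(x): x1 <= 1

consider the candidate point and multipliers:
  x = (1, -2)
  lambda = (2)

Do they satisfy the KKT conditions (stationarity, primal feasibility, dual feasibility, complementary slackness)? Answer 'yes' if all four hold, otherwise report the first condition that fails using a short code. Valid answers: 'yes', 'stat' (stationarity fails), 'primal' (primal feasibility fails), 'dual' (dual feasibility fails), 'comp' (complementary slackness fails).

Gradient of f: grad f(x) = Q x + c = (-3, 3)
Constraint values g_i(x) = a_i^T x - b_i:
  g_1((1, -2)) = 0
Stationarity residual: grad f(x) + sum_i lambda_i a_i = (-1, 3)
  -> stationarity FAILS
Primal feasibility (all g_i <= 0): OK
Dual feasibility (all lambda_i >= 0): OK
Complementary slackness (lambda_i * g_i(x) = 0 for all i): OK

Verdict: the first failing condition is stationarity -> stat.

stat


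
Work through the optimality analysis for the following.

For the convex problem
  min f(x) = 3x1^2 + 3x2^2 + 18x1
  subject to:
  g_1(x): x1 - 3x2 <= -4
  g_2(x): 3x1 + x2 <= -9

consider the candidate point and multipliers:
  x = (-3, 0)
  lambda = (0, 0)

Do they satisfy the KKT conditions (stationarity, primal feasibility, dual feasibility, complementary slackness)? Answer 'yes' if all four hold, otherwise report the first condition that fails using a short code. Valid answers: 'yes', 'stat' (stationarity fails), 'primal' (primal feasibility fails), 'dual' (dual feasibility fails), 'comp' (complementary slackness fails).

Gradient of f: grad f(x) = Q x + c = (0, 0)
Constraint values g_i(x) = a_i^T x - b_i:
  g_1((-3, 0)) = 1
  g_2((-3, 0)) = 0
Stationarity residual: grad f(x) + sum_i lambda_i a_i = (0, 0)
  -> stationarity OK
Primal feasibility (all g_i <= 0): FAILS
Dual feasibility (all lambda_i >= 0): OK
Complementary slackness (lambda_i * g_i(x) = 0 for all i): OK

Verdict: the first failing condition is primal_feasibility -> primal.

primal


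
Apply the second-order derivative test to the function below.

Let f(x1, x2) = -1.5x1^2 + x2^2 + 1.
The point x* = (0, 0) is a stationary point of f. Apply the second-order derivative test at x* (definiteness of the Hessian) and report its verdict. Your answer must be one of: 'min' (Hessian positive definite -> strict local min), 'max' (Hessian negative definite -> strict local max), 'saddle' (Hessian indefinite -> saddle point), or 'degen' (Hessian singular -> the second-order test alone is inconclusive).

Compute the Hessian H = grad^2 f:
  H = [[-3, 0], [0, 2]]
Verify stationarity: grad f(x*) = H x* + g = (0, 0).
Eigenvalues of H: -3, 2.
Eigenvalues have mixed signs, so H is indefinite -> x* is a saddle point.

saddle


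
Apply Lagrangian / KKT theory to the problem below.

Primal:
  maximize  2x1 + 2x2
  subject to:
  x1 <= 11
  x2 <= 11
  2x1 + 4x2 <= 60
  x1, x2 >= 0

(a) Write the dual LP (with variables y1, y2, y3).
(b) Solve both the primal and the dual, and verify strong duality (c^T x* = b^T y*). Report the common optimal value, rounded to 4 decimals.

The standard primal-dual pair for 'max c^T x s.t. A x <= b, x >= 0' is:
  Dual:  min b^T y  s.t.  A^T y >= c,  y >= 0.

So the dual LP is:
  minimize  11y1 + 11y2 + 60y3
  subject to:
    y1 + 2y3 >= 2
    y2 + 4y3 >= 2
    y1, y2, y3 >= 0

Solving the primal: x* = (11, 9.5).
  primal value c^T x* = 41.
Solving the dual: y* = (1, 0, 0.5).
  dual value b^T y* = 41.
Strong duality: c^T x* = b^T y*. Confirmed.

41


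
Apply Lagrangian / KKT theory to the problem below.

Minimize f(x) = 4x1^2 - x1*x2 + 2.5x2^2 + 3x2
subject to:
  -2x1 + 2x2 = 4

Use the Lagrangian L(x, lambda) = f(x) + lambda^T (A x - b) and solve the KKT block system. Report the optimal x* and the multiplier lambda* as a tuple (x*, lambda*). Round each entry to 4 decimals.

Form the Lagrangian:
  L(x, lambda) = (1/2) x^T Q x + c^T x + lambda^T (A x - b)
Stationarity (grad_x L = 0): Q x + c + A^T lambda = 0.
Primal feasibility: A x = b.

This gives the KKT block system:
  [ Q   A^T ] [ x     ]   [-c ]
  [ A    0  ] [ lambda ] = [ b ]

Solving the linear system:
  x*      = (-1, 1)
  lambda* = (-4.5)
  f(x*)   = 10.5

x* = (-1, 1), lambda* = (-4.5)


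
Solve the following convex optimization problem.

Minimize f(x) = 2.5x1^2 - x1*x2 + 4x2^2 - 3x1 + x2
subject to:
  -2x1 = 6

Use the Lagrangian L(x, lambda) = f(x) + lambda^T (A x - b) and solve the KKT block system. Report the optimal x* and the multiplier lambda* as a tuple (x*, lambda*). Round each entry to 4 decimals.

Form the Lagrangian:
  L(x, lambda) = (1/2) x^T Q x + c^T x + lambda^T (A x - b)
Stationarity (grad_x L = 0): Q x + c + A^T lambda = 0.
Primal feasibility: A x = b.

This gives the KKT block system:
  [ Q   A^T ] [ x     ]   [-c ]
  [ A    0  ] [ lambda ] = [ b ]

Solving the linear system:
  x*      = (-3, -0.5)
  lambda* = (-8.75)
  f(x*)   = 30.5

x* = (-3, -0.5), lambda* = (-8.75)


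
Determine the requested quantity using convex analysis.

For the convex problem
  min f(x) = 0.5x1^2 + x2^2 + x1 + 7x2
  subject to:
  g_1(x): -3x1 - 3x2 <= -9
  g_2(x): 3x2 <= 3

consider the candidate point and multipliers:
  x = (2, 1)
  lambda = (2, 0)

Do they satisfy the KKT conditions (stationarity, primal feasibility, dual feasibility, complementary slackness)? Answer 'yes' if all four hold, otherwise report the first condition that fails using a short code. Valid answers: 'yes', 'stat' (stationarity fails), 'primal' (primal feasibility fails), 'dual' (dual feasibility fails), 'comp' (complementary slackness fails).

Gradient of f: grad f(x) = Q x + c = (3, 9)
Constraint values g_i(x) = a_i^T x - b_i:
  g_1((2, 1)) = 0
  g_2((2, 1)) = 0
Stationarity residual: grad f(x) + sum_i lambda_i a_i = (-3, 3)
  -> stationarity FAILS
Primal feasibility (all g_i <= 0): OK
Dual feasibility (all lambda_i >= 0): OK
Complementary slackness (lambda_i * g_i(x) = 0 for all i): OK

Verdict: the first failing condition is stationarity -> stat.

stat


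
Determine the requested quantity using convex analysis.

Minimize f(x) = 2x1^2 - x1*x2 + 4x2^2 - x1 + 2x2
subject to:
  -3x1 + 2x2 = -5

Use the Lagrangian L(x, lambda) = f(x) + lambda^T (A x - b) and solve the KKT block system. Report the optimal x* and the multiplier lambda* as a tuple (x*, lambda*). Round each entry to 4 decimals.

Form the Lagrangian:
  L(x, lambda) = (1/2) x^T Q x + c^T x + lambda^T (A x - b)
Stationarity (grad_x L = 0): Q x + c + A^T lambda = 0.
Primal feasibility: A x = b.

This gives the KKT block system:
  [ Q   A^T ] [ x     ]   [-c ]
  [ A    0  ] [ lambda ] = [ b ]

Solving the linear system:
  x*      = (1.3421, -0.4868)
  lambda* = (1.6184)
  f(x*)   = 2.8882

x* = (1.3421, -0.4868), lambda* = (1.6184)
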